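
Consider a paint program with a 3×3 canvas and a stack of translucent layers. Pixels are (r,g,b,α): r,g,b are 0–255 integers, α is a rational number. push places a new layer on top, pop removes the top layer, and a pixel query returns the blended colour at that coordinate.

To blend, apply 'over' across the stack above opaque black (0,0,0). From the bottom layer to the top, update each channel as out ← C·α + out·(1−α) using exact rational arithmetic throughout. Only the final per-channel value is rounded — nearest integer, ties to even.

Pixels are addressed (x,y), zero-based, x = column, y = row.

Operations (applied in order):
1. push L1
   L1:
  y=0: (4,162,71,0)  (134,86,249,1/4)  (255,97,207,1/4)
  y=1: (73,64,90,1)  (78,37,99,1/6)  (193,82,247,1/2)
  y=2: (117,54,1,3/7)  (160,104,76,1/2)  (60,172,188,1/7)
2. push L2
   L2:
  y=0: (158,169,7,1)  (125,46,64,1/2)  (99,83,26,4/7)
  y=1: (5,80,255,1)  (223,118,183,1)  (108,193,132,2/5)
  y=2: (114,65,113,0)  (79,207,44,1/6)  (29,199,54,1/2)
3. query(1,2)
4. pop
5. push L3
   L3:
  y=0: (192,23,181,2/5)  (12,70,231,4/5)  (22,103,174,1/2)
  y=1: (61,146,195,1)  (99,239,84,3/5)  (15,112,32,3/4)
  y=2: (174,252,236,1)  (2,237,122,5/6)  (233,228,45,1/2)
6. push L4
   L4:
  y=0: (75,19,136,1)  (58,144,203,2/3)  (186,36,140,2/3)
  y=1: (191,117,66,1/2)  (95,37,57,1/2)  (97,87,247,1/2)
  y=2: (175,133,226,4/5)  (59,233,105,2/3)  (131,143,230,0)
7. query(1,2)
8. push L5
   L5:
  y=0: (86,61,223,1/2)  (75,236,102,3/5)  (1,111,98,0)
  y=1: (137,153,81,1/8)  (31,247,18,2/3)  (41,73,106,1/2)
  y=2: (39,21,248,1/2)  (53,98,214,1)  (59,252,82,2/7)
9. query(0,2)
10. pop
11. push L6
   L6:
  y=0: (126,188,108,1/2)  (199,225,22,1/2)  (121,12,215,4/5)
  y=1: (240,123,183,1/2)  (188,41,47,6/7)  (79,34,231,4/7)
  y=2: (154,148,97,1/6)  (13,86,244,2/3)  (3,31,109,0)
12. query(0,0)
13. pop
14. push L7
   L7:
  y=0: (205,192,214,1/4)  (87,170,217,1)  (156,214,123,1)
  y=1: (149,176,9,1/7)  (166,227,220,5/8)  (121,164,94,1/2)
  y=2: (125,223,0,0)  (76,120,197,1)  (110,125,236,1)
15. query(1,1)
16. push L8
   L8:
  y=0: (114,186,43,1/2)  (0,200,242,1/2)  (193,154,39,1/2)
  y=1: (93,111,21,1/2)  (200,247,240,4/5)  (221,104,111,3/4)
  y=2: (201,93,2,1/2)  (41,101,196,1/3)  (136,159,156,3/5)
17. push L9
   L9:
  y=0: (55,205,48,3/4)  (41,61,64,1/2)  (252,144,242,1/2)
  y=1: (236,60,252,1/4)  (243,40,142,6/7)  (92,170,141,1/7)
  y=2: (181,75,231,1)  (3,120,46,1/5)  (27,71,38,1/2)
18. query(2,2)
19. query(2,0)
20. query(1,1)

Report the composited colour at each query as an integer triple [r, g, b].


(1,2) stack=L1,L2; from [0,0,0]:
after L1 α=1/2: [80, 52, 38]
after L2 α=1/6: [479/6, 467/6, 39]
rounded: [80, 78, 39]

at x=1,y=2 over L1,L3,L4:
L1 α=1/2: [80, 52, 38]
L3 α=5/6: [15, 1237/6, 108]
L4 α=2/3: [133/3, 4033/18, 106]
→ [44, 224, 106]

at x=0,y=2 over L1,L3,L4,L5:
L1 α=3/7: [351/7, 162/7, 3/7]
L3 α=1: [174, 252, 236]
L4 α=4/5: [874/5, 784/5, 228]
L5 α=1/2: [1069/10, 889/10, 238]
→ [107, 89, 238]

at x=0,y=0 over L1,L3,L4,L6:
L1 α=0: [0, 0, 0]
L3 α=2/5: [384/5, 46/5, 362/5]
L4 α=1: [75, 19, 136]
L6 α=1/2: [201/2, 207/2, 122]
= [100, 104, 122]

(1,1) stack=L1,L3,L4,L7; from [0,0,0]:
L1 α=1/6: [13, 37/6, 33/2]
L3 α=3/5: [323/5, 2188/15, 57]
L4 α=1/2: [399/5, 2743/30, 57]
L7 α=5/8: [5347/40, 14093/80, 1271/8]
= [134, 176, 159]

at x=2,y=2 over L1,L3,L4,L7,L8,L9:
+L1 (α=1/7) → [60/7, 172/7, 188/7]
+L3 (α=1/2) → [1691/14, 884/7, 503/14]
+L4 (α=0) → [1691/14, 884/7, 503/14]
+L7 (α=1) → [110, 125, 236]
+L8 (α=3/5) → [628/5, 727/5, 188]
+L9 (α=1/2) → [763/10, 541/5, 113]
→ [76, 108, 113]

(2,0) stack=L1,L3,L4,L7,L8,L9; from [0,0,0]:
+L1 (α=1/4) → [255/4, 97/4, 207/4]
+L3 (α=1/2) → [343/8, 509/8, 903/8]
+L4 (α=2/3) → [3319/24, 1085/24, 3143/24]
+L7 (α=1) → [156, 214, 123]
+L8 (α=1/2) → [349/2, 184, 81]
+L9 (α=1/2) → [853/4, 164, 323/2]
→ [213, 164, 162]

query (1,1) [L1,L3,L4,L7,L8,L9] — begin 0,0,0
after L1 α=1/6: [13, 37/6, 33/2]
after L3 α=3/5: [323/5, 2188/15, 57]
after L4 α=1/2: [399/5, 2743/30, 57]
after L7 α=5/8: [5347/40, 14093/80, 1271/8]
after L8 α=4/5: [37347/200, 93133/400, 8951/40]
after L9 α=6/7: [328947/1400, 27019/400, 43031/280]
rounded: [235, 68, 154]


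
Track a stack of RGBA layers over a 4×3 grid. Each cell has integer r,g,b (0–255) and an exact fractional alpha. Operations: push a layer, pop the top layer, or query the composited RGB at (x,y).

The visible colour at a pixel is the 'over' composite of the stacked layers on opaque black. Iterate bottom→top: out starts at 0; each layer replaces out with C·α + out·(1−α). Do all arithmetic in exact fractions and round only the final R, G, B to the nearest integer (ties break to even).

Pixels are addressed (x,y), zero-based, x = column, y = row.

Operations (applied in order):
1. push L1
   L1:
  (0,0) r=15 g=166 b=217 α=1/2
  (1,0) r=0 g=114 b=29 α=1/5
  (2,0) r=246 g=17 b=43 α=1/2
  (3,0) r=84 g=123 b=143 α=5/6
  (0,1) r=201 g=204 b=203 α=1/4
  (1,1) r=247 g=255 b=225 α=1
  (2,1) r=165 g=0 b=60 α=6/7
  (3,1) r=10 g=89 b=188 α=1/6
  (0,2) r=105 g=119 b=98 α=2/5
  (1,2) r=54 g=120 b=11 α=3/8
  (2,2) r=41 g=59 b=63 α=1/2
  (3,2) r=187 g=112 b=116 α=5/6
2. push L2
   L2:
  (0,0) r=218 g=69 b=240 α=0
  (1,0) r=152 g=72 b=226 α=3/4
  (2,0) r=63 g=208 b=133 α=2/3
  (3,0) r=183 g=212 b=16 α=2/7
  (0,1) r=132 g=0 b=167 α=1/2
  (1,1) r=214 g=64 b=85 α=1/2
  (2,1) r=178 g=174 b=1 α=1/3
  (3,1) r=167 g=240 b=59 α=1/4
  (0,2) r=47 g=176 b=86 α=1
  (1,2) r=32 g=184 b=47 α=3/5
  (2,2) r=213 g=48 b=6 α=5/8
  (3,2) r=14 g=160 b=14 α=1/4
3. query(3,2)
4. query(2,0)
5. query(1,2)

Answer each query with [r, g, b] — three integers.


query (3,2) [L1,L2] — begin 0,0,0
L1 α=5/6: [935/6, 280/3, 290/3]
L2 α=1/4: [963/8, 110, 76]
= [120, 110, 76]

query (2,0) [L1,L2] — begin 0,0,0
after L1 α=1/2: [123, 17/2, 43/2]
after L2 α=2/3: [83, 283/2, 575/6]
rounded: [83, 142, 96]

query (1,2) [L1,L2] — begin 0,0,0
L1 α=3/8: [81/4, 45, 33/8]
L2 α=3/5: [273/10, 642/5, 597/20]
= [27, 128, 30]


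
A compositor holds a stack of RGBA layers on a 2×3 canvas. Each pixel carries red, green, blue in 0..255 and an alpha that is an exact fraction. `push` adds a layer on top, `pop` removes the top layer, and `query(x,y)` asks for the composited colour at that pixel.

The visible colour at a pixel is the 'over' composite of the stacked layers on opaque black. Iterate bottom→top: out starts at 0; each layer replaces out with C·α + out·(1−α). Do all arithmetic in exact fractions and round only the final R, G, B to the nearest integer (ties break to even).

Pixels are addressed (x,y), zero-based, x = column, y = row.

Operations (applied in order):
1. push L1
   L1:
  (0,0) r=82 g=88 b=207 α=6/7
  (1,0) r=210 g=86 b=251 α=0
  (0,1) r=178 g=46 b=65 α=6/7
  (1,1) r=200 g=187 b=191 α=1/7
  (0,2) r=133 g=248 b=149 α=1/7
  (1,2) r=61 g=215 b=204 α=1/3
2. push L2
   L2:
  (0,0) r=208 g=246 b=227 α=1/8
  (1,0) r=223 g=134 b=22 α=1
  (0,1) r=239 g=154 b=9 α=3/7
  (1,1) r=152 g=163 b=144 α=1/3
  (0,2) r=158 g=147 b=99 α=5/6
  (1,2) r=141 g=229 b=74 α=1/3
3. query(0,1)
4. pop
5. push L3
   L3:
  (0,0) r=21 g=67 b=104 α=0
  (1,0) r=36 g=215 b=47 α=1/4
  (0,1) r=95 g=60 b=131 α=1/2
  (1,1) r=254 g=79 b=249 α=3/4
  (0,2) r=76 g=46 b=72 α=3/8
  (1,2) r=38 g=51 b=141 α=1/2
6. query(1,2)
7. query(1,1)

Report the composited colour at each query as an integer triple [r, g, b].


at x=0,y=1 over L1,L2:
+L1 (α=6/7) → [1068/7, 276/7, 390/7]
+L2 (α=3/7) → [9291/49, 4338/49, 1749/49]
→ [190, 89, 36]

query (1,2) [L1,L3] — begin 0,0,0
+L1 (α=1/3) → [61/3, 215/3, 68]
+L3 (α=1/2) → [175/6, 184/3, 209/2]
= [29, 61, 104]

at x=1,y=1 over L1,L3:
L1 α=1/7: [200/7, 187/7, 191/7]
L3 α=3/4: [2767/14, 923/14, 1355/7]
= [198, 66, 194]


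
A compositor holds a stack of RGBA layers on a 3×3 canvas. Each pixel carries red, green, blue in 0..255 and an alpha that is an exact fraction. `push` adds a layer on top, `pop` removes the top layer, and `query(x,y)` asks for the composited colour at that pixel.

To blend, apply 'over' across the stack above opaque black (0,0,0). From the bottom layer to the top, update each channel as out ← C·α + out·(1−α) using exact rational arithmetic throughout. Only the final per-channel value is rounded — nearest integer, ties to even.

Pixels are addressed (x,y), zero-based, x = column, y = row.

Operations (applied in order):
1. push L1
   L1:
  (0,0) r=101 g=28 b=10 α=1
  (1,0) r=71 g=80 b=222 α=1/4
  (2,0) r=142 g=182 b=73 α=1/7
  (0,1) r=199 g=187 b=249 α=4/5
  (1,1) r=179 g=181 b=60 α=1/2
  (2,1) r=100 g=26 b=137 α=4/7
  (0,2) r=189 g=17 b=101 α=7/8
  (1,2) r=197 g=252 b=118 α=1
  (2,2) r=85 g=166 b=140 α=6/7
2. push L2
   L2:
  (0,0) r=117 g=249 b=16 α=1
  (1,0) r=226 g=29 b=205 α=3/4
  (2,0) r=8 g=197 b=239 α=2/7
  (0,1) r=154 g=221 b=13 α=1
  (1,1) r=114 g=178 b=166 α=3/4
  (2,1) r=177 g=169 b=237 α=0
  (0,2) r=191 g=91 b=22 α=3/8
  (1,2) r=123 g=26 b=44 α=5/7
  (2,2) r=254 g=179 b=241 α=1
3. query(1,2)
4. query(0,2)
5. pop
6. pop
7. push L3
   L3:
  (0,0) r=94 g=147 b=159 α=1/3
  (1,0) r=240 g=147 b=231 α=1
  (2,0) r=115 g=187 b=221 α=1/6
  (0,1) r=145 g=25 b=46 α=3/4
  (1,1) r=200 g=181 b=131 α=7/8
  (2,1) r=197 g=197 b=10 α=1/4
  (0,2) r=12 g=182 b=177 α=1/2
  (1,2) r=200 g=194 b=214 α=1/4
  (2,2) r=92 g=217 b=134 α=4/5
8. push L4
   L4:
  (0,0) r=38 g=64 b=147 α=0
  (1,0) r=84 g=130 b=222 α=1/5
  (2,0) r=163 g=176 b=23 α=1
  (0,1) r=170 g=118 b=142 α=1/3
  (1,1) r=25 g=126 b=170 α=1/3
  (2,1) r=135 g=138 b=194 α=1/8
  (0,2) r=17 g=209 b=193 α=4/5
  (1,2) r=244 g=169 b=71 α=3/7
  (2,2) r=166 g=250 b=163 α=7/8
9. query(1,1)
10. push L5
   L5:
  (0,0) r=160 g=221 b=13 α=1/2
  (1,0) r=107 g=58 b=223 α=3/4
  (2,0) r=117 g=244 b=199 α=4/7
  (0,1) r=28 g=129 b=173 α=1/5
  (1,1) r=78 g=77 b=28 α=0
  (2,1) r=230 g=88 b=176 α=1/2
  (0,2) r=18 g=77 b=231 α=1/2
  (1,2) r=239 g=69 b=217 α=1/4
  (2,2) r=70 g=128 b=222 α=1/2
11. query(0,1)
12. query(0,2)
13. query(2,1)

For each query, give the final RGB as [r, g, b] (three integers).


query (1,2) [L1,L2] — begin 0,0,0
L1 α=1: [197, 252, 118]
L2 α=5/7: [1009/7, 634/7, 456/7]
= [144, 91, 65]

at x=0,y=2 over L1,L2:
+L1 (α=7/8) → [1323/8, 119/8, 707/8]
+L2 (α=3/8) → [11199/64, 2779/64, 4063/64]
= [175, 43, 63]

(1,1) stack=L3,L4; from [0,0,0]:
after L3 α=7/8: [175, 1267/8, 917/8]
after L4 α=1/3: [125, 1771/12, 1597/12]
rounded: [125, 148, 133]

at x=0,y=1 over L3,L4,L5:
after L3 α=3/4: [435/4, 75/4, 69/2]
after L4 α=1/3: [775/6, 311/6, 211/3]
after L5 α=1/5: [1634/15, 1009/15, 1363/15]
= [109, 67, 91]

at x=0,y=2 over L3,L4,L5:
L3 α=1/2: [6, 91, 177/2]
L4 α=4/5: [74/5, 927/5, 1721/10]
L5 α=1/2: [82/5, 656/5, 4031/20]
→ [16, 131, 202]

(2,1) stack=L3,L4,L5; from [0,0,0]:
+L3 (α=1/4) → [197/4, 197/4, 5/2]
+L4 (α=1/8) → [1919/32, 1931/32, 423/16]
+L5 (α=1/2) → [9279/64, 4747/64, 3239/32]
→ [145, 74, 101]


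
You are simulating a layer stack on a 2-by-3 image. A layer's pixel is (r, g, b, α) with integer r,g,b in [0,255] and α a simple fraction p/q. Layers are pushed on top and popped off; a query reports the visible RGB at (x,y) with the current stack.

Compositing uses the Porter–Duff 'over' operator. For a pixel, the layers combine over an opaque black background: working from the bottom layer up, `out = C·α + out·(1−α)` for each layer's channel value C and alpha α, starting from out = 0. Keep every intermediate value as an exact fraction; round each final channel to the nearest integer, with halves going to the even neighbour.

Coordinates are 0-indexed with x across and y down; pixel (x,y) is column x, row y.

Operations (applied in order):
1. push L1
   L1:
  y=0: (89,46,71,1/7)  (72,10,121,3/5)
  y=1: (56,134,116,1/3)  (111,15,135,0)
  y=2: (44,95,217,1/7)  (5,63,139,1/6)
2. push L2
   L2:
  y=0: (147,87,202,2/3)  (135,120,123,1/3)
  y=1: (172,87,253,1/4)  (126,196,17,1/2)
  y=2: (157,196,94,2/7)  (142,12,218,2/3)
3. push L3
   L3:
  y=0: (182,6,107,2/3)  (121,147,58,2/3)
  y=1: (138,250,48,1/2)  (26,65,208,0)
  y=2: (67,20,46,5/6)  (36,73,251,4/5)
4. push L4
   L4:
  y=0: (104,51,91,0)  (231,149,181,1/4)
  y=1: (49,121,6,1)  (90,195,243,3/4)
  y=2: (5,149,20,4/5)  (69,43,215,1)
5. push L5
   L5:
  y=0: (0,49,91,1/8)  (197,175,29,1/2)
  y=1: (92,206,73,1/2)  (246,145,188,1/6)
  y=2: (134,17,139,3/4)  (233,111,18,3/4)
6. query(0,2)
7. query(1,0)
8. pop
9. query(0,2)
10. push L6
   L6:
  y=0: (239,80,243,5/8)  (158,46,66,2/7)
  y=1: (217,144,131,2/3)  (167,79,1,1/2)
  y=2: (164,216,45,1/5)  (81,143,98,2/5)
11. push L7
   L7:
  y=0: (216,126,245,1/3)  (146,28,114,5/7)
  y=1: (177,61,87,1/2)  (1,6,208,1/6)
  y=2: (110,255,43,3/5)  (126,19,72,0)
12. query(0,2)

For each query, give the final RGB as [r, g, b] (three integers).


(0,2) stack=L1,L2,L3,L4,L5; from [0,0,0]:
after L1 α=1/7: [44/7, 95/7, 31]
after L2 α=2/7: [2418/49, 3219/49, 49]
after L3 α=5/6: [18833/294, 8119/294, 93/2]
after L4 α=4/5: [24713/1470, 183343/1470, 253/10]
after L5 α=3/4: [615653/5880, 258313/5880, 4423/40]
→ [105, 44, 111]

at x=1,y=0 over L1,L2,L3,L4,L5:
after L1 α=3/5: [216/5, 6, 363/5]
after L2 α=1/3: [369/5, 44, 447/5]
after L3 α=2/3: [1579/15, 338/3, 1027/15]
after L4 α=1/4: [1367/10, 487/4, 483/5]
after L5 α=1/2: [3337/20, 1187/8, 314/5]
rounded: [167, 148, 63]

query (0,2) [L1,L2,L3,L4] — begin 0,0,0
L1 α=1/7: [44/7, 95/7, 31]
L2 α=2/7: [2418/49, 3219/49, 49]
L3 α=5/6: [18833/294, 8119/294, 93/2]
L4 α=4/5: [24713/1470, 183343/1470, 253/10]
rounded: [17, 125, 25]

at x=0,y=2 over L1,L2,L3,L4,L6,L7:
after L1 α=1/7: [44/7, 95/7, 31]
after L2 α=2/7: [2418/49, 3219/49, 49]
after L3 α=5/6: [18833/294, 8119/294, 93/2]
after L4 α=4/5: [24713/1470, 183343/1470, 253/10]
after L6 α=1/5: [169966/3675, 525446/3675, 731/25]
after L7 α=3/5: [1552682/18375, 3862267/18375, 4687/125]
→ [84, 210, 37]


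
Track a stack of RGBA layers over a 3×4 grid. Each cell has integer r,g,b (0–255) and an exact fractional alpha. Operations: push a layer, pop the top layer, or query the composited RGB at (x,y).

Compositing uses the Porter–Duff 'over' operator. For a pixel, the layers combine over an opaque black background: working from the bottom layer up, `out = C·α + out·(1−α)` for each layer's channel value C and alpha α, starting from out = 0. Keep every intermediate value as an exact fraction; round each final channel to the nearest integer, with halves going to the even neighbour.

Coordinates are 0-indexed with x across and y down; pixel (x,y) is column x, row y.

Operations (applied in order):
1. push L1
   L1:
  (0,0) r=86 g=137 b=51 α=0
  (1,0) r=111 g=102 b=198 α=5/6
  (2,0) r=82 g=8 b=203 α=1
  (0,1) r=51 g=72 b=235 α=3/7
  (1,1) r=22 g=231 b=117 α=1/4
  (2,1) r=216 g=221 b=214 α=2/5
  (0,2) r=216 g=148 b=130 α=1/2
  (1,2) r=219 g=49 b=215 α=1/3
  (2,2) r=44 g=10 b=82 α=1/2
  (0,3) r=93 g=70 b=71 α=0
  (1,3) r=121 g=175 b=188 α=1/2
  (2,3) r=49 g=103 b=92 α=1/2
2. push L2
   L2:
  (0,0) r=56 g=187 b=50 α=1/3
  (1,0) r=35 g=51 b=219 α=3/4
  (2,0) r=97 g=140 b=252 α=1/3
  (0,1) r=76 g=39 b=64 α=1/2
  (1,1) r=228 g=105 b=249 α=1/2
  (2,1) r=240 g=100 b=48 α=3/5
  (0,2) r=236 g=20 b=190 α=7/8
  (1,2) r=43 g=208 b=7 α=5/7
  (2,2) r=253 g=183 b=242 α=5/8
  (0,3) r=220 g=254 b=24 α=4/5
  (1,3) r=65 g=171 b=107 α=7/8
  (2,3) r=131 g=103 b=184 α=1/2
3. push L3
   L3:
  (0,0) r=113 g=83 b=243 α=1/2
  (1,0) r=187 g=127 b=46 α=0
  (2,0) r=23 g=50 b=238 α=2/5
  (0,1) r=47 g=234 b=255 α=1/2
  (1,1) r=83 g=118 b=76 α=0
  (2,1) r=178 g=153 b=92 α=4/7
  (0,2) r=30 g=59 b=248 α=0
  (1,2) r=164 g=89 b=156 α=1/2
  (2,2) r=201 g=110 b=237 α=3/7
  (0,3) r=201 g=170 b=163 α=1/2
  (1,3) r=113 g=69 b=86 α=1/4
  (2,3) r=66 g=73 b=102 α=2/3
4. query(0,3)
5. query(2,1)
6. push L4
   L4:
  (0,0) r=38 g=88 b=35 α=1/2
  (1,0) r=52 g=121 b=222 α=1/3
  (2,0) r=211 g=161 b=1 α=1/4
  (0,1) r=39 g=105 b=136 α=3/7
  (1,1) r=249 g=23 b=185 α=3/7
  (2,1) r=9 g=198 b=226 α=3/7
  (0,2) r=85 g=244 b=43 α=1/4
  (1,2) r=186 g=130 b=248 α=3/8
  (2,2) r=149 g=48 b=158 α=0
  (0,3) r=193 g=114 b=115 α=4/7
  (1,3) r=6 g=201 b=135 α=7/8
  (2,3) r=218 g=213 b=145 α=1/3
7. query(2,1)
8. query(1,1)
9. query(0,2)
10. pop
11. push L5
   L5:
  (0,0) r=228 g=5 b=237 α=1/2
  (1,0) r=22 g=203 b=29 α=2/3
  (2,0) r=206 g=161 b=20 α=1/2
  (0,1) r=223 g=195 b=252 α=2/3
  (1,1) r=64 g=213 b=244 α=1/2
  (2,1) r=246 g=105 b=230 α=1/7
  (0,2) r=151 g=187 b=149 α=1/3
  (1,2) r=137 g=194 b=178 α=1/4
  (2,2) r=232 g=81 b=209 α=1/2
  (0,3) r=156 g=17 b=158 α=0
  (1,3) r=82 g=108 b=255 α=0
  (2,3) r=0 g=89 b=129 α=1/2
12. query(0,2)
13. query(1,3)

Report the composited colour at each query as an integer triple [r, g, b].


at x=0,y=3 over L1,L2,L3:
+L1 (α=0) → [0, 0, 0]
+L2 (α=4/5) → [176, 1016/5, 96/5]
+L3 (α=1/2) → [377/2, 933/5, 911/10]
→ [188, 187, 91]

at x=2,y=1 over L1,L2,L3:
after L1 α=2/5: [432/5, 442/5, 428/5]
after L2 α=3/5: [4464/25, 2384/25, 1576/25]
after L3 α=4/7: [4456/25, 22452/175, 13928/175]
→ [178, 128, 80]

(2,1) stack=L1,L2,L3,L4; from [0,0,0]:
L1 α=2/5: [432/5, 442/5, 428/5]
L2 α=3/5: [4464/25, 2384/25, 1576/25]
L3 α=4/7: [4456/25, 22452/175, 13928/175]
L4 α=3/7: [18499/175, 193758/1225, 174362/1225]
= [106, 158, 142]

at x=1,y=1 over L1,L2,L3,L4:
after L1 α=1/4: [11/2, 231/4, 117/4]
after L2 α=1/2: [467/4, 651/8, 1113/8]
after L3 α=0: [467/4, 651/8, 1113/8]
after L4 α=3/7: [1214/7, 789/14, 2223/14]
→ [173, 56, 159]

query (0,2) [L1,L2,L3,L4] — begin 0,0,0
L1 α=1/2: [108, 74, 65]
L2 α=7/8: [220, 107/4, 1395/8]
L3 α=0: [220, 107/4, 1395/8]
L4 α=1/4: [745/4, 1297/16, 4529/32]
= [186, 81, 142]

query (0,2) [L1,L2,L3,L5] — begin 0,0,0
after L1 α=1/2: [108, 74, 65]
after L2 α=7/8: [220, 107/4, 1395/8]
after L3 α=0: [220, 107/4, 1395/8]
after L5 α=1/3: [197, 481/6, 1991/12]
→ [197, 80, 166]

(1,3) stack=L1,L2,L3,L5; from [0,0,0]:
after L1 α=1/2: [121/2, 175/2, 94]
after L2 α=7/8: [1031/16, 2569/16, 843/8]
after L3 α=1/4: [4901/64, 8811/64, 3217/32]
after L5 α=0: [4901/64, 8811/64, 3217/32]
= [77, 138, 101]


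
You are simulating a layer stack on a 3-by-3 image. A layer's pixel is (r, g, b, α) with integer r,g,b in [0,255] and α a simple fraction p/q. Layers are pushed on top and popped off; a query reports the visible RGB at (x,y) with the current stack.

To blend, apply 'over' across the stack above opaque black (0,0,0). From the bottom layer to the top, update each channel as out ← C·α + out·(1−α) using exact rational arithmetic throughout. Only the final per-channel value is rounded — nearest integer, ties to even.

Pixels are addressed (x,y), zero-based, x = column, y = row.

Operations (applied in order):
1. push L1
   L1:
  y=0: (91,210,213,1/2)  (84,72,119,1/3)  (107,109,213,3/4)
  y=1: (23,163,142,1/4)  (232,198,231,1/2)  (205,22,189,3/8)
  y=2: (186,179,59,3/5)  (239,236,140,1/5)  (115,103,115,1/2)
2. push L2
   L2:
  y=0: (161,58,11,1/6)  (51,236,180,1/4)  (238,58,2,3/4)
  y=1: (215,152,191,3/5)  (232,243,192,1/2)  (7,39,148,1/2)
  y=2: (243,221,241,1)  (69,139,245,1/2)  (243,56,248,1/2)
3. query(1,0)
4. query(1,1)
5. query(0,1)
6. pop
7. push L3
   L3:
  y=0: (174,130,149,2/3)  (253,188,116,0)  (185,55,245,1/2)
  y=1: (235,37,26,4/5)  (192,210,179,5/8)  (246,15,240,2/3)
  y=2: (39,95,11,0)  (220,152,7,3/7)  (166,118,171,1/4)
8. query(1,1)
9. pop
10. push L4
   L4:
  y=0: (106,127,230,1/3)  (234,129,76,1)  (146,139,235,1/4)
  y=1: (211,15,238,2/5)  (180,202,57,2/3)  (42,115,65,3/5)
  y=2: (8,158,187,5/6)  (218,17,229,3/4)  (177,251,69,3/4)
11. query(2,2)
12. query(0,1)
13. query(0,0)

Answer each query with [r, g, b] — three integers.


at x=1,y=0 over L1,L2:
+L1 (α=1/3) → [28, 24, 119/3]
+L2 (α=1/4) → [135/4, 77, 299/4]
= [34, 77, 75]

query (1,1) [L1,L2] — begin 0,0,0
after L1 α=1/2: [116, 99, 231/2]
after L2 α=1/2: [174, 171, 615/4]
= [174, 171, 154]

query (0,1) [L1,L2] — begin 0,0,0
L1 α=1/4: [23/4, 163/4, 71/2]
L2 α=3/5: [1313/10, 215/2, 644/5]
= [131, 108, 129]

at x=1,y=1 over L1,L3:
L1 α=1/2: [116, 99, 231/2]
L3 α=5/8: [327/2, 1347/8, 2483/16]
= [164, 168, 155]

query (2,2) [L1,L4] — begin 0,0,0
L1 α=1/2: [115/2, 103/2, 115/2]
L4 α=3/4: [1177/8, 1609/8, 529/8]
→ [147, 201, 66]

query (0,1) [L1,L4] — begin 0,0,0
after L1 α=1/4: [23/4, 163/4, 71/2]
after L4 α=2/5: [1757/20, 609/20, 233/2]
→ [88, 30, 116]

(0,0) stack=L1,L4; from [0,0,0]:
L1 α=1/2: [91/2, 105, 213/2]
L4 α=1/3: [197/3, 337/3, 443/3]
rounded: [66, 112, 148]


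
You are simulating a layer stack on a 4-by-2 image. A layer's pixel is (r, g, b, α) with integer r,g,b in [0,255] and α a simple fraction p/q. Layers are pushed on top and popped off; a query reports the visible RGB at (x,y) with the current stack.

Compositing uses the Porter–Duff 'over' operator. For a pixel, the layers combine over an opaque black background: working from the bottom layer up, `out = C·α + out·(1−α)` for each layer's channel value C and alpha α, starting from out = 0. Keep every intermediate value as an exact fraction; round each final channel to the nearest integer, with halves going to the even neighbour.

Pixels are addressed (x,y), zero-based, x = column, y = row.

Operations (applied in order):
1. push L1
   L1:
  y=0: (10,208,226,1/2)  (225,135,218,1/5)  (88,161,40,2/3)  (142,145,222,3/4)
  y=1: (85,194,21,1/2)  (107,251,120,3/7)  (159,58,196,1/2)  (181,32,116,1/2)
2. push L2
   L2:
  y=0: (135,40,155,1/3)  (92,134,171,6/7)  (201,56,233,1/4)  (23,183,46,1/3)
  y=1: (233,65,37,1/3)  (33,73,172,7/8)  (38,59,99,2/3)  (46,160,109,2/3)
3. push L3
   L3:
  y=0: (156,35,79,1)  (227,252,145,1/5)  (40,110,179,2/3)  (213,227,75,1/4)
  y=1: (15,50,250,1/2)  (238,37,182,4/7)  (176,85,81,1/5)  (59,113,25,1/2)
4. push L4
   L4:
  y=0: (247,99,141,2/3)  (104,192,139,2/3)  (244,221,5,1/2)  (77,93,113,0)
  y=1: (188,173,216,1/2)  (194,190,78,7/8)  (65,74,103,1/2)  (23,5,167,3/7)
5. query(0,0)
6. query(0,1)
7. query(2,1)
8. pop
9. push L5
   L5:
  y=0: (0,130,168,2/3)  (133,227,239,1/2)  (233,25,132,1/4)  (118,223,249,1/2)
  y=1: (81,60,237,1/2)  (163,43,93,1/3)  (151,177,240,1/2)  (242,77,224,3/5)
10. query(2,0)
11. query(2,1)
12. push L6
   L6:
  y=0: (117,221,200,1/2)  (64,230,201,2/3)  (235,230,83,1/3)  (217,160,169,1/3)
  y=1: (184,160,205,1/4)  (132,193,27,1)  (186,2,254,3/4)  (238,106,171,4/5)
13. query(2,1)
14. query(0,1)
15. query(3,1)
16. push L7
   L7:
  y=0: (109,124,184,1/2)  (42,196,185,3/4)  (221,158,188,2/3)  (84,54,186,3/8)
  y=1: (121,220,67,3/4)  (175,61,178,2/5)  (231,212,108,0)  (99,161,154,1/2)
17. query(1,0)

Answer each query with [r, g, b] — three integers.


query (0,0) [L1,L2,L3,L4] — begin 0,0,0
+L1 (α=1/2) → [5, 104, 113]
+L2 (α=1/3) → [145/3, 248/3, 127]
+L3 (α=1) → [156, 35, 79]
+L4 (α=2/3) → [650/3, 233/3, 361/3]
→ [217, 78, 120]

(0,1) stack=L1,L2,L3,L4; from [0,0,0]:
L1 α=1/2: [85/2, 97, 21/2]
L2 α=1/3: [106, 259/3, 58/3]
L3 α=1/2: [121/2, 409/6, 404/3]
L4 α=1/2: [497/4, 1447/12, 526/3]
rounded: [124, 121, 175]

at x=2,y=1 over L1,L2,L3,L4:
L1 α=1/2: [159/2, 29, 98]
L2 α=2/3: [311/6, 49, 296/3]
L3 α=1/5: [230/3, 281/5, 1427/15]
L4 α=1/2: [425/6, 651/10, 1486/15]
= [71, 65, 99]

query (2,0) [L1,L2,L3,L5] — begin 0,0,0
after L1 α=2/3: [176/3, 322/3, 80/3]
after L2 α=1/4: [377/4, 189/2, 313/4]
after L3 α=2/3: [697/12, 629/6, 1745/12]
after L5 α=1/4: [1629/16, 679/8, 2273/16]
rounded: [102, 85, 142]

at x=2,y=1 over L1,L2,L3,L5:
after L1 α=1/2: [159/2, 29, 98]
after L2 α=2/3: [311/6, 49, 296/3]
after L3 α=1/5: [230/3, 281/5, 1427/15]
after L5 α=1/2: [683/6, 583/5, 5027/30]
rounded: [114, 117, 168]

(2,1) stack=L1,L2,L3,L5,L6; from [0,0,0]:
after L1 α=1/2: [159/2, 29, 98]
after L2 α=2/3: [311/6, 49, 296/3]
after L3 α=1/5: [230/3, 281/5, 1427/15]
after L5 α=1/2: [683/6, 583/5, 5027/30]
after L6 α=3/4: [4031/24, 613/20, 27887/120]
→ [168, 31, 232]

at x=0,y=1 over L1,L2,L3,L5,L6:
L1 α=1/2: [85/2, 97, 21/2]
L2 α=1/3: [106, 259/3, 58/3]
L3 α=1/2: [121/2, 409/6, 404/3]
L5 α=1/2: [283/4, 769/12, 1115/6]
L6 α=1/4: [1585/16, 1409/16, 1525/8]
= [99, 88, 191]

at x=3,y=1 over L1,L2,L3,L5,L6:
+L1 (α=1/2) → [181/2, 16, 58]
+L2 (α=2/3) → [365/6, 112, 92]
+L3 (α=1/2) → [719/12, 225/2, 117/2]
+L5 (α=3/5) → [1015/6, 456/5, 789/5]
+L6 (α=4/5) → [6727/30, 2576/25, 4209/25]
→ [224, 103, 168]

query (1,0) [L1,L2,L3,L5,L6,L7] — begin 0,0,0
after L1 α=1/5: [45, 27, 218/5]
after L2 α=6/7: [597/7, 831/7, 764/5]
after L3 α=1/5: [3977/35, 5088/35, 3781/25]
after L5 α=1/2: [4316/35, 13033/70, 4878/25]
after L6 α=2/3: [2932/35, 45233/210, 4976/25]
after L7 α=3/4: [3671/70, 168713/840, 18851/100]
= [52, 201, 189]


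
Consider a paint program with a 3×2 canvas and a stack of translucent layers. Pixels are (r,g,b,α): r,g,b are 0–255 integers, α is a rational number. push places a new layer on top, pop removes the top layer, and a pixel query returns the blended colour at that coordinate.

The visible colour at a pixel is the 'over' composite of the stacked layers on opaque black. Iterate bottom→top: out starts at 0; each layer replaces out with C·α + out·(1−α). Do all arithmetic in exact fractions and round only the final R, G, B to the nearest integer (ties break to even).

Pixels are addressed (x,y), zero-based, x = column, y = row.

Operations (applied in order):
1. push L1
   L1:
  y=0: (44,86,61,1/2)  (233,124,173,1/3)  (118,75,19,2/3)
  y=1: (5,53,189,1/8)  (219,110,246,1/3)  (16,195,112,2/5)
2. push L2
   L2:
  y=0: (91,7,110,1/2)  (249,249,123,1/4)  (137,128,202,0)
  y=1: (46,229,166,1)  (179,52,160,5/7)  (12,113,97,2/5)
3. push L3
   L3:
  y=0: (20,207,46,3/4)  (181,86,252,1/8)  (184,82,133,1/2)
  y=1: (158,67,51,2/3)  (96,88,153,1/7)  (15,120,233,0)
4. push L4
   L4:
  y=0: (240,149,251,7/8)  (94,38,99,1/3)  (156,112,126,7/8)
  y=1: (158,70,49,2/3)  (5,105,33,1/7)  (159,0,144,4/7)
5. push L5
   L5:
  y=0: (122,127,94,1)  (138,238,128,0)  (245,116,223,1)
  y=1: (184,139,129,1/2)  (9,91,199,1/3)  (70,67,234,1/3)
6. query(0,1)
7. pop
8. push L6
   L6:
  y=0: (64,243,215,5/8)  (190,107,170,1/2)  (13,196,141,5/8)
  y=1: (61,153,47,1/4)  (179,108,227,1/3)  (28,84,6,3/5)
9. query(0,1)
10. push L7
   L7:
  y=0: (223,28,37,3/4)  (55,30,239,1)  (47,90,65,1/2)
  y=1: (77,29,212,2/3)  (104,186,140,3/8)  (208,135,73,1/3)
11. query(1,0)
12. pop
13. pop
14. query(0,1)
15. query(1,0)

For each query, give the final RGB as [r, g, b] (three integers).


at x=0,y=1 over L1,L2,L3,L4,L5:
+L1 (α=1/8) → [5/8, 53/8, 189/8]
+L2 (α=1) → [46, 229, 166]
+L3 (α=2/3) → [362/3, 121, 268/3]
+L4 (α=2/3) → [1310/9, 87, 562/9]
+L5 (α=1/2) → [1483/9, 113, 1723/18]
rounded: [165, 113, 96]

query (0,1) [L1,L2,L3,L4,L6] — begin 0,0,0
+L1 (α=1/8) → [5/8, 53/8, 189/8]
+L2 (α=1) → [46, 229, 166]
+L3 (α=2/3) → [362/3, 121, 268/3]
+L4 (α=2/3) → [1310/9, 87, 562/9]
+L6 (α=1/4) → [1493/12, 207/2, 703/12]
rounded: [124, 104, 59]

query (1,0) [L1,L2,L3,L4,L6,L7] — begin 0,0,0
L1 α=1/3: [233/3, 124/3, 173/3]
L2 α=1/4: [241/2, 373/4, 74]
L3 α=1/8: [2049/16, 2955/32, 385/4]
L4 α=1/3: [2801/24, 3563/48, 583/6]
L6 α=1/2: [7361/48, 8699/96, 1603/12]
L7 α=1: [55, 30, 239]
rounded: [55, 30, 239]

query (0,1) [L1,L2,L3,L4] — begin 0,0,0
+L1 (α=1/8) → [5/8, 53/8, 189/8]
+L2 (α=1) → [46, 229, 166]
+L3 (α=2/3) → [362/3, 121, 268/3]
+L4 (α=2/3) → [1310/9, 87, 562/9]
rounded: [146, 87, 62]

(1,0) stack=L1,L2,L3,L4; from [0,0,0]:
+L1 (α=1/3) → [233/3, 124/3, 173/3]
+L2 (α=1/4) → [241/2, 373/4, 74]
+L3 (α=1/8) → [2049/16, 2955/32, 385/4]
+L4 (α=1/3) → [2801/24, 3563/48, 583/6]
= [117, 74, 97]


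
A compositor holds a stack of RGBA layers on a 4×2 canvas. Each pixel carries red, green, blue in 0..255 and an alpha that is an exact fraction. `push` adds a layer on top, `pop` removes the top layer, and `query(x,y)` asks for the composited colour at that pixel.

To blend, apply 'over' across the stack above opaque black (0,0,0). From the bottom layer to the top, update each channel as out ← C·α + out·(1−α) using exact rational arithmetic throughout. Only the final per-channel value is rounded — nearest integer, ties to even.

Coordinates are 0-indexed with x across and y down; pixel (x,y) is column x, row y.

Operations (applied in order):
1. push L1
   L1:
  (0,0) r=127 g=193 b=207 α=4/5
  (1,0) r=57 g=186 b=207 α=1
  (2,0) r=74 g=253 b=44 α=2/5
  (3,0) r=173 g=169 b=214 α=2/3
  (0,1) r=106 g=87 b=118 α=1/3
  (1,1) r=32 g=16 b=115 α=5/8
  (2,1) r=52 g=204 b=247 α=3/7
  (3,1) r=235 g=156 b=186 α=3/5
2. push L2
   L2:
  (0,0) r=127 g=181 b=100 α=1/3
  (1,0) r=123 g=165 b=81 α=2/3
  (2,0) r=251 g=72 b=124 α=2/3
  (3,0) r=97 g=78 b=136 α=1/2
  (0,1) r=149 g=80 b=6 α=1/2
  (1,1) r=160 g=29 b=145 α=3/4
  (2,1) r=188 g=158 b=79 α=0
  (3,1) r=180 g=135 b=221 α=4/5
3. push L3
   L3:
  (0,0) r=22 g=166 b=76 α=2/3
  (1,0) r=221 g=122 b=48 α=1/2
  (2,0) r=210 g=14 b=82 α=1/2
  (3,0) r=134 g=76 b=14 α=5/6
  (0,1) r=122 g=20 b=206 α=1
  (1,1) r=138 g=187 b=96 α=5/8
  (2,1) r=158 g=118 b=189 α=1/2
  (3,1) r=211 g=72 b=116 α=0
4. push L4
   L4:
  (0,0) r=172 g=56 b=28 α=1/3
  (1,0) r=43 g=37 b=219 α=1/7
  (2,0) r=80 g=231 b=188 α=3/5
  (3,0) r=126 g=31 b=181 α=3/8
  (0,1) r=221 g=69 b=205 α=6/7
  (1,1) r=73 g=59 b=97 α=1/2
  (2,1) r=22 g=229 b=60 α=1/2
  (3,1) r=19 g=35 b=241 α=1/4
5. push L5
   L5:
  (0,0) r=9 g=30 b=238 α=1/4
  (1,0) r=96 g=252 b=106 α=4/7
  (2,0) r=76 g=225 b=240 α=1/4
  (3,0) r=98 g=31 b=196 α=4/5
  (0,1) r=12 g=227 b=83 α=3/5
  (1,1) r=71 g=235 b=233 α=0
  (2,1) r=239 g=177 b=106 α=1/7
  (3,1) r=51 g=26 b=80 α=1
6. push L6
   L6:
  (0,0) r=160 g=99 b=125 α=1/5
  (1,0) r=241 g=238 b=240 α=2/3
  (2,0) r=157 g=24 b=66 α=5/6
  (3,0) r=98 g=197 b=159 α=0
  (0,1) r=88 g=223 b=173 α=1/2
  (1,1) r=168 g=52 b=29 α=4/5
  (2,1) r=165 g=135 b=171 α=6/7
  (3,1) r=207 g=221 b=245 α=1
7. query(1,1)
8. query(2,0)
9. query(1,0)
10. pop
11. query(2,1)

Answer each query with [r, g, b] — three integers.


at x=1,y=1 over L1,L2,L3,L4,L5,L6:
L1 α=5/8: [20, 10, 575/8]
L2 α=3/4: [125, 97/4, 4055/32]
L3 α=5/8: [1065/8, 4031/32, 27525/256]
L4 α=1/2: [1649/16, 5919/64, 52357/512]
L5 α=0: [1649/16, 5919/64, 52357/512]
L6 α=4/5: [12401/80, 19231/320, 111749/2560]
= [155, 60, 44]

(2,0) stack=L1,L2,L3,L4,L5,L6; from [0,0,0]:
L1 α=2/5: [148/5, 506/5, 88/5]
L2 α=2/3: [886/5, 1226/15, 1328/15]
L3 α=1/2: [968/5, 718/15, 1279/15]
L4 α=3/5: [3136/25, 11831/75, 11018/75]
L5 α=1/4: [2827/25, 4364/25, 8509/50]
L6 α=5/6: [3742/25, 3682/75, 25009/300]
→ [150, 49, 83]

(1,0) stack=L1,L2,L3,L4,L5,L6; from [0,0,0]:
+L1 (α=1) → [57, 186, 207]
+L2 (α=2/3) → [101, 172, 123]
+L3 (α=1/2) → [161, 147, 171/2]
+L4 (α=1/7) → [1009/7, 919/7, 732/7]
+L5 (α=4/7) → [5715/49, 9813/49, 5164/49]
+L6 (α=2/3) → [29333/147, 33137/147, 28684/147]
= [200, 225, 195]

at x=2,y=1 over L1,L2,L3,L4,L5:
+L1 (α=3/7) → [156/7, 612/7, 741/7]
+L2 (α=0) → [156/7, 612/7, 741/7]
+L3 (α=1/2) → [631/7, 719/7, 1032/7]
+L4 (α=1/2) → [785/14, 1161/7, 726/7]
+L5 (α=1/7) → [4028/49, 8205/49, 5098/49]
rounded: [82, 167, 104]


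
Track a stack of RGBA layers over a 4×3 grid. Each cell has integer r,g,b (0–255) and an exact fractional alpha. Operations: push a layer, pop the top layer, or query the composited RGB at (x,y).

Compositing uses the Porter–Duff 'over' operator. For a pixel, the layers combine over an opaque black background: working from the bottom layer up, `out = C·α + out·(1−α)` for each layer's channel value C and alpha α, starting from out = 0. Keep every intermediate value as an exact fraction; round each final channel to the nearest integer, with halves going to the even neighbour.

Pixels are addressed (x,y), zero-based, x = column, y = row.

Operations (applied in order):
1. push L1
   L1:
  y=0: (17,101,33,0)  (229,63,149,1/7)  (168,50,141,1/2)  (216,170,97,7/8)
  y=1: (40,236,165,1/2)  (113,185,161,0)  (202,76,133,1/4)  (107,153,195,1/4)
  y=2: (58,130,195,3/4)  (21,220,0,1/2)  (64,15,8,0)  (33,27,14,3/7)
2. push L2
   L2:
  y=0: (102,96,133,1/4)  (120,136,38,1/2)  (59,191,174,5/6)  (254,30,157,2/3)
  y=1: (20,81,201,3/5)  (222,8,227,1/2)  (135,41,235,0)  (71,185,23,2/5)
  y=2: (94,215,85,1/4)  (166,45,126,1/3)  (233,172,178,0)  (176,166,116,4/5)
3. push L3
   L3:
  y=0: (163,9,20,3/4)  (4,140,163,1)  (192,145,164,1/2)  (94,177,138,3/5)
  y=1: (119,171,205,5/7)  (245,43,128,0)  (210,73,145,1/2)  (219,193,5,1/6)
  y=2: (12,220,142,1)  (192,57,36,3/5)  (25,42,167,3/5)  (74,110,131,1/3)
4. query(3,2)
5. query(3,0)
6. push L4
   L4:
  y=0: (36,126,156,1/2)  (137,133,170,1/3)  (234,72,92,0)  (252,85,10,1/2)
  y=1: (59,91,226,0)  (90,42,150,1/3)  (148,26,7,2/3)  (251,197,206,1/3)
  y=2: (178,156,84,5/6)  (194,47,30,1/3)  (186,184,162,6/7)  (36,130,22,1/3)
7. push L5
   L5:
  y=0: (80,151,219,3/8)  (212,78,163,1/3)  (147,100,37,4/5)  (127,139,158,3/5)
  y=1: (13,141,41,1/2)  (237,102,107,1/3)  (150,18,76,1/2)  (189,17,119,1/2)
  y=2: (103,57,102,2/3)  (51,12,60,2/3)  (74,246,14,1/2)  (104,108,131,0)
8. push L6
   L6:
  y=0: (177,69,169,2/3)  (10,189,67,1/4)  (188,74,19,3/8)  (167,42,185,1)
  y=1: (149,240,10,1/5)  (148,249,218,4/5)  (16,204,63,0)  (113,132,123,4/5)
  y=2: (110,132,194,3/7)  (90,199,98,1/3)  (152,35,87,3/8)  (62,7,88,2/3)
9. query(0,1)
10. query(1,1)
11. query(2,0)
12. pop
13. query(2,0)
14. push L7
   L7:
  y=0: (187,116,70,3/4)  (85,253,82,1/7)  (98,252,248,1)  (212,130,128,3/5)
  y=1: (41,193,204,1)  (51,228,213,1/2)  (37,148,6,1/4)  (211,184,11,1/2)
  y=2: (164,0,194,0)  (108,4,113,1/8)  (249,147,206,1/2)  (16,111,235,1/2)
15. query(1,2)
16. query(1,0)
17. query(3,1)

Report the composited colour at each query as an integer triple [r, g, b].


at x=3,y=2 over L1,L2,L3:
+L1 (α=3/7) → [99/7, 81/7, 6]
+L2 (α=4/5) → [5027/35, 4729/35, 94]
+L3 (α=1/3) → [12644/105, 4436/35, 319/3]
= [120, 127, 106]

query (3,0) [L1,L2,L3] — begin 0,0,0
+L1 (α=7/8) → [189, 595/4, 679/8]
+L2 (α=2/3) → [697/3, 835/12, 3191/24]
+L3 (α=3/5) → [448/3, 4021/30, 8159/60]
rounded: [149, 134, 136]

at x=0,y=1 over L1,L2,L3,L4,L5,L6:
after L1 α=1/2: [20, 118, 165/2]
after L2 α=3/5: [20, 479/5, 768/5]
after L3 α=5/7: [635/7, 5233/35, 6661/35]
after L4 α=0: [635/7, 5233/35, 6661/35]
after L5 α=1/2: [363/7, 5084/35, 4048/35]
after L6 α=1/5: [499/7, 28736/175, 16542/175]
rounded: [71, 164, 95]

query (1,1) [L1,L2,L3,L4,L5,L6] — begin 0,0,0
L1 α=0: [0, 0, 0]
L2 α=1/2: [111, 4, 227/2]
L3 α=0: [111, 4, 227/2]
L4 α=1/3: [104, 50/3, 377/3]
L5 α=1/3: [445/3, 406/9, 1075/9]
L6 α=4/5: [2221/15, 1874/9, 8923/45]
= [148, 208, 198]

at x=2,y=0 over L1,L2,L3,L4,L5,L6:
+L1 (α=1/2) → [84, 25, 141/2]
+L2 (α=5/6) → [379/6, 490/3, 627/4]
+L3 (α=1/2) → [1531/12, 925/6, 1283/8]
+L4 (α=0) → [1531/12, 925/6, 1283/8]
+L5 (α=4/5) → [8587/60, 665/6, 2467/40]
+L6 (α=3/8) → [15355/96, 4657/48, 2923/64]
rounded: [160, 97, 46]

(2,0) stack=L1,L2,L3,L4,L5; from [0,0,0]:
after L1 α=1/2: [84, 25, 141/2]
after L2 α=5/6: [379/6, 490/3, 627/4]
after L3 α=1/2: [1531/12, 925/6, 1283/8]
after L4 α=0: [1531/12, 925/6, 1283/8]
after L5 α=4/5: [8587/60, 665/6, 2467/40]
rounded: [143, 111, 62]

(1,2) stack=L1,L2,L3,L4,L5,L7; from [0,0,0]:
+L1 (α=1/2) → [21/2, 110, 0]
+L2 (α=1/3) → [187/3, 265/3, 42]
+L3 (α=3/5) → [2102/15, 1043/15, 192/5]
+L4 (α=1/3) → [7114/45, 2791/45, 178/5]
+L5 (α=2/3) → [11704/135, 3871/135, 778/15]
+L7 (α=1/8) → [24127/270, 27637/1080, 7141/120]
→ [89, 26, 60]

at x=1,y=0 over L1,L2,L3,L4,L5,L7:
after L1 α=1/7: [229/7, 9, 149/7]
after L2 α=1/2: [1069/14, 145/2, 415/14]
after L3 α=1: [4, 140, 163]
after L4 α=1/3: [145/3, 413/3, 496/3]
after L5 α=1/3: [926/9, 1060/9, 1481/9]
after L7 α=1/7: [301/3, 2879/21, 3208/21]
→ [100, 137, 153]

query (3,1) [L1,L2,L3,L4,L5,L7] — begin 0,0,0
L1 α=1/4: [107/4, 153/4, 195/4]
L2 α=2/5: [889/20, 1939/20, 769/20]
L3 α=1/6: [1765/24, 2711/24, 263/8]
L4 α=1/3: [4777/36, 5075/36, 1087/12]
L5 α=1/2: [11581/72, 5687/72, 2515/24]
L7 α=1/2: [26773/144, 18935/144, 2779/48]
= [186, 131, 58]


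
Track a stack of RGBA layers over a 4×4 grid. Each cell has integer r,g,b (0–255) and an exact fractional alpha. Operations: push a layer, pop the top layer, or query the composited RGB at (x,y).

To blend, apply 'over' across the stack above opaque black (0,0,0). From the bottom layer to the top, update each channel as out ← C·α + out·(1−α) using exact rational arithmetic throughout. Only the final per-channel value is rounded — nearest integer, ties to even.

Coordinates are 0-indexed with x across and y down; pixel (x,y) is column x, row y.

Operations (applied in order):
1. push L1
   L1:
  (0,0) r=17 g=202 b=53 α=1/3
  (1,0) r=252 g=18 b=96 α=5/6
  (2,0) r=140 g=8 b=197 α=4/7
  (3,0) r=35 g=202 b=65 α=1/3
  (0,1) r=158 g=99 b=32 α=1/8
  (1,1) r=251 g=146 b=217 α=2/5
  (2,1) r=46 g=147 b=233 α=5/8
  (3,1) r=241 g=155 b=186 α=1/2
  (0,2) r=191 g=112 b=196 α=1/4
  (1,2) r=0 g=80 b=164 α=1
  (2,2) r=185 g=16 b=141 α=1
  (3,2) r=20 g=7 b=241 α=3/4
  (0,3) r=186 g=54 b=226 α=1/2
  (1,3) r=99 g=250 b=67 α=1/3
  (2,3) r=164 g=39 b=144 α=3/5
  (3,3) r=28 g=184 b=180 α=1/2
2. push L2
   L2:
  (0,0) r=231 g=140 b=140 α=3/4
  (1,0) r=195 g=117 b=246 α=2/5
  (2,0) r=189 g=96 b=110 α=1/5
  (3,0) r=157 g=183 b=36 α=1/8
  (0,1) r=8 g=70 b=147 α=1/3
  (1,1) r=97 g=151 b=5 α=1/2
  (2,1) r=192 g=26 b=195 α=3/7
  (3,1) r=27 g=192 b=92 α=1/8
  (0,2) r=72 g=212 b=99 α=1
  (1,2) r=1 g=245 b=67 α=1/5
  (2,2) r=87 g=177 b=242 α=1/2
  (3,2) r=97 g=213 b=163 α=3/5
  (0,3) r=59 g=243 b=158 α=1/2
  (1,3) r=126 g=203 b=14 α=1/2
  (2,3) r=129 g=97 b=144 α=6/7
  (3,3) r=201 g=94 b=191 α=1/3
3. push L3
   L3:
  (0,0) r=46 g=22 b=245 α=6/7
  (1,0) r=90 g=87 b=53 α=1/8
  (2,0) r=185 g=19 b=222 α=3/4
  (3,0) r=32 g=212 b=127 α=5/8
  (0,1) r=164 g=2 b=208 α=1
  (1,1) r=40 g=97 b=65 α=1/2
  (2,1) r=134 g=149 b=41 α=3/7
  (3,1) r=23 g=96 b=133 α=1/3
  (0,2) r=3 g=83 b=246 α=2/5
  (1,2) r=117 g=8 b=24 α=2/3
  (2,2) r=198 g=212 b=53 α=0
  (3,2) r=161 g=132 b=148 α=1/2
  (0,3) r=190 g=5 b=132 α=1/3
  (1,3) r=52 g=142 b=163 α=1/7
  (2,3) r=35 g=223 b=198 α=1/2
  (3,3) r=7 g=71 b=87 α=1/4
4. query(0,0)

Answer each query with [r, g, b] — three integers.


query (0,0) [L1,L2,L3] — begin 0,0,0
L1 α=1/3: [17/3, 202/3, 53/3]
L2 α=3/4: [524/3, 731/6, 1313/12]
L3 α=6/7: [1352/21, 1523/42, 18953/84]
rounded: [64, 36, 226]


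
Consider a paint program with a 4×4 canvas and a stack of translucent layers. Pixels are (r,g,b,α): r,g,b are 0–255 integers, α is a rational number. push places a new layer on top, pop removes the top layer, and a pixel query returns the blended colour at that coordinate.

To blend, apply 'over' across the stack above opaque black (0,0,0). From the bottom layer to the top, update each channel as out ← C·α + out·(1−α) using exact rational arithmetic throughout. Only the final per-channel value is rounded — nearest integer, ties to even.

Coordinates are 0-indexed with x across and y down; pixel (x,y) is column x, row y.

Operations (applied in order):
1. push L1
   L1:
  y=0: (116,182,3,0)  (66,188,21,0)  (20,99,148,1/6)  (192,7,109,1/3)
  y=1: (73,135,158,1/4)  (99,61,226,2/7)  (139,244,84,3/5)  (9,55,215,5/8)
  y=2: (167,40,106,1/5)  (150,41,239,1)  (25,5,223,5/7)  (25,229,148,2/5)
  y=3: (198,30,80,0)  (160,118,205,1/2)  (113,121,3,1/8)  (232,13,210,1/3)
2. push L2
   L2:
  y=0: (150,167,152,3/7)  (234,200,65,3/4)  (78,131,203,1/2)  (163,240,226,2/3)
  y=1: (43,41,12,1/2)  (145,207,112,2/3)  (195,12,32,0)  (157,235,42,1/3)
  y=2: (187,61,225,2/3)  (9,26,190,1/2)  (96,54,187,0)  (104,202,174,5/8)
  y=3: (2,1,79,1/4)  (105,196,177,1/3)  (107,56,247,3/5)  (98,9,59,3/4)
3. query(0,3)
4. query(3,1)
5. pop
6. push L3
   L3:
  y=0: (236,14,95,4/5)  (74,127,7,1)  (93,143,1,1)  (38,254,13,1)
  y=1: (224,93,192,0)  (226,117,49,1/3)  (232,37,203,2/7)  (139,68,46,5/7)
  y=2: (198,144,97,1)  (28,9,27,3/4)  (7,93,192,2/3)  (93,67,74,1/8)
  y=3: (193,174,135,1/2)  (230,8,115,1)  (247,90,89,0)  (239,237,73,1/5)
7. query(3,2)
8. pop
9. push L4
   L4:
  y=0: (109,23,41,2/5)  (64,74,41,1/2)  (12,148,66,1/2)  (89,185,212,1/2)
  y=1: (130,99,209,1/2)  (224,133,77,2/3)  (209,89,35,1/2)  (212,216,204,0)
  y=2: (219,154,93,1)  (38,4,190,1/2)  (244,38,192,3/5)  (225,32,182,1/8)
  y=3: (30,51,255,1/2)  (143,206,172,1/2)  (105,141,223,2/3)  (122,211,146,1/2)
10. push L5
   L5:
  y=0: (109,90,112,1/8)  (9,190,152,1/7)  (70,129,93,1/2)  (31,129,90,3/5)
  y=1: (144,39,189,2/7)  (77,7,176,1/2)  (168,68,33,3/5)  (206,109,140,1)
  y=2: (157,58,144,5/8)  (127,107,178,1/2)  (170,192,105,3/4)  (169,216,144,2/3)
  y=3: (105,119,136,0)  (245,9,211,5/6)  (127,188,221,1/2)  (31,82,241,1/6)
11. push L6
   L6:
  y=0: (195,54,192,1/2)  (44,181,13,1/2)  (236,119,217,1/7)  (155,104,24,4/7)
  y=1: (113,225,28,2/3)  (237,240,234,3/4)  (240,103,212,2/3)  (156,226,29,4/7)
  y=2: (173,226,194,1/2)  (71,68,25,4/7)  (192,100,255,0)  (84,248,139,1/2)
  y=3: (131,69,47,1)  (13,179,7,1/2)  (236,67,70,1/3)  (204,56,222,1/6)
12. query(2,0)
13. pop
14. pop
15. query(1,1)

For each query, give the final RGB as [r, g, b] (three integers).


at x=0,y=3 over L1,L2:
+L1 (α=0) → [0, 0, 0]
+L2 (α=1/4) → [1/2, 1/4, 79/4]
→ [0, 0, 20]

query (3,1) [L1,L2] — begin 0,0,0
after L1 α=5/8: [45/8, 275/8, 1075/8]
after L2 α=1/3: [673/12, 405/4, 1243/12]
→ [56, 101, 104]

(3,2) stack=L1,L3; from [0,0,0]:
L1 α=2/5: [10, 458/5, 296/5]
L3 α=1/8: [163/8, 3541/40, 1221/20]
→ [20, 89, 61]

query (2,0) [L1,L4,L5,L6] — begin 0,0,0
+L1 (α=1/6) → [10/3, 33/2, 74/3]
+L4 (α=1/2) → [23/3, 329/4, 136/3]
+L5 (α=1/2) → [233/6, 845/8, 415/6]
+L6 (α=1/7) → [67, 3011/28, 632/7]
= [67, 108, 90]

(1,1) stack=L1,L4; from [0,0,0]:
L1 α=2/7: [198/7, 122/7, 452/7]
L4 α=2/3: [3334/21, 1984/21, 510/7]
= [159, 94, 73]
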